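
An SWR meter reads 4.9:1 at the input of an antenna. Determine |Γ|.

|Γ| = (S − 1)/(S + 1) = (4.9 − 1)/(4.9 + 1) = 3.9/5.9

|Γ| ≈ 0.661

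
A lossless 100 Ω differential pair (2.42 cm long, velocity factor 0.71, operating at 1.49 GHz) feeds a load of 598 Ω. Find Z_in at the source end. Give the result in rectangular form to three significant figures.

Z_in ≈ 21.7 − j53.5 Ω

λ = v/f = 0.71·c / 1.49 GHz = 0.143 m
βl = 2π·l/λ = 2π × 0.169 = 60.9°
tan(βl) = tan(60.9°) = 1.8
Z_in = Z_0·(Z_L + jZ_0·tanβl)/(Z_0 + jZ_L·tanβl)
     = 100·(598 + j180)/(100 + j1080)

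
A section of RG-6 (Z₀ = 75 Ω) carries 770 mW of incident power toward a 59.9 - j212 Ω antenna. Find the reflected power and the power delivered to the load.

P_reflected ≈ 551 mW; P_delivered ≈ 219 mW

|Γ| = |(-15.1 − j212)/(134.9 − j212)| = 0.846
|Γ|² = 0.715
P_refl = |Γ|²·P_inc = 551 mW, P_del = (1 − |Γ|²)·P_inc = 219 mW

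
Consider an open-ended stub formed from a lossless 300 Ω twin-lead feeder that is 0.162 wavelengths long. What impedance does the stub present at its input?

βl = 2π × 0.162 = 58.3°
tan(βl) = 1.62
For an open-ended stub, Z_in = −jZ_0·cot(βl) = −jZ_0/tan(βl)

Z_in ≈ −j185 Ω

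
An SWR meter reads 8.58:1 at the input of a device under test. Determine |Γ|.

|Γ| = (S − 1)/(S + 1) = (8.58 − 1)/(8.58 + 1) = 7.58/9.58

|Γ| ≈ 0.791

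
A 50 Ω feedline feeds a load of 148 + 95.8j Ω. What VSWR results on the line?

Γ = (Z_L − Z_0)/(Z_L + Z_0) = (98 + j95.8)/(198 + j95.8)
|Γ| = 137/220 = 0.623
VSWR = (1 + |Γ|)/(1 − |Γ|) = 1.62/0.377

VSWR ≈ 4.31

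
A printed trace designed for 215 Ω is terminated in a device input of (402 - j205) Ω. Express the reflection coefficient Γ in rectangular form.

Γ = (Z_L − Z_0)/(Z_L + Z_0) = (187 − j205)/(617 − j205)

Γ ≈ 0.372 − j0.209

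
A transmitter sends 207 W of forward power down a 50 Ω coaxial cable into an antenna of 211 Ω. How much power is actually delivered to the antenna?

Γ = (211 − 50)/(211 + 50) = 0.617
|Γ|² = 0.381
P_refl = |Γ|²·P_inc = 78.8 W, P_del = (1 − |Γ|²)·P_inc = 128 W

P_delivered ≈ 128 W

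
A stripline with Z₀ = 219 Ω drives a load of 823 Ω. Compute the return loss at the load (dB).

RL ≈ 4.74 dB

Γ = (823 − 219)/(823 + 219) = 0.58
RL = −20·log₁₀|Γ| = −20·log₁₀(0.58)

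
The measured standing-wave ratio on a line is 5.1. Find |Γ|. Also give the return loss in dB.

|Γ| = (S − 1)/(S + 1) = (5.1 − 1)/(5.1 + 1) = 4.1/6.1
RL = −20·log₁₀|Γ| = −20·log₁₀(0.672)

|Γ| ≈ 0.672; return loss ≈ 3.45 dB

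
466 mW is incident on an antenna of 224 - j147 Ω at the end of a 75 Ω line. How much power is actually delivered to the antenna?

|Γ| = |(149 − j147)/(299 − j147)| = 0.628
|Γ|² = 0.395
P_refl = |Γ|²·P_inc = 184 mW, P_del = (1 − |Γ|²)·P_inc = 282 mW

P_delivered ≈ 282 mW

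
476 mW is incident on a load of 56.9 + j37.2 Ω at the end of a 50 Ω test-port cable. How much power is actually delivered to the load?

|Γ| = |(6.9 + j37.2)/(106.9 + j37.2)| = 0.334
|Γ|² = 0.112
P_refl = |Γ|²·P_inc = 53.2 mW, P_del = (1 − |Γ|²)·P_inc = 423 mW

P_delivered ≈ 423 mW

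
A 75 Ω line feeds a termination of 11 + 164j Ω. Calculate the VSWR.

Γ = (Z_L − Z_0)/(Z_L + Z_0) = (-64 + j164)/(86 + j164)
|Γ| = 176/185 = 0.951
VSWR = (1 + |Γ|)/(1 − |Γ|) = 1.95/0.0493

VSWR ≈ 39.5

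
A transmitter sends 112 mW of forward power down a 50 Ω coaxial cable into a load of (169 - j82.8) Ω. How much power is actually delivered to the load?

P_delivered ≈ 69.1 mW

|Γ| = |(119 − j82.8)/(219 − j82.8)| = 0.619
|Γ|² = 0.383
P_refl = |Γ|²·P_inc = 42.9 mW, P_del = (1 − |Γ|²)·P_inc = 69.1 mW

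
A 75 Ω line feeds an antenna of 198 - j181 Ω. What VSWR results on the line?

VSWR ≈ 5.03

Γ = (Z_L − Z_0)/(Z_L + Z_0) = (123 − j181)/(273 − j181)
|Γ| = 219/328 = 0.668
VSWR = (1 + |Γ|)/(1 − |Γ|) = 1.67/0.332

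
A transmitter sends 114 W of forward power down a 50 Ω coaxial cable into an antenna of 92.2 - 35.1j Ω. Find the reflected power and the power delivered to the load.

|Γ| = |(42.2 − j35.1)/(142.2 − j35.1)| = 0.375
|Γ|² = 0.14
P_refl = |Γ|²·P_inc = 16 W, P_del = (1 − |Γ|²)·P_inc = 98 W

P_reflected ≈ 16 W; P_delivered ≈ 98 W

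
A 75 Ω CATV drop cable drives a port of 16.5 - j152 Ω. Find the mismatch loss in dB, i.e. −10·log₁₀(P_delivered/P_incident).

mismatch loss ≈ 8.03 dB

Γ = (-58.5 − j152)/(91.5 − j152), |Γ| = 0.918
|Γ|² = 0.843, so P_del/P_inc = 1 − |Γ|² = 0.157
ML = −10·log₁₀(1 − |Γ|²)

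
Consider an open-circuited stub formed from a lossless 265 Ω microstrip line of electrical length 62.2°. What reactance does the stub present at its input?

tan(βl) = 1.9
For an open-circuited stub, Z_in = −jZ_0·cot(βl) = −jZ_0/tan(βl)

X_in ≈ -140 Ω (capacitive)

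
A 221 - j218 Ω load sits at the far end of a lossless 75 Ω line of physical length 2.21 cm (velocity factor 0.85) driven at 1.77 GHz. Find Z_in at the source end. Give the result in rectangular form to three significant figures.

λ = v/f = 0.85·c / 1.77 GHz = 0.144 m
βl = 2π·l/λ = 2π × 0.153 = 55.2°
tan(βl) = tan(55.2°) = 1.44
Z_in = Z_0·(Z_L + jZ_0·tanβl)/(Z_0 + jZ_L·tanβl)
     = 75·(221 − j110)/(389 + j318)

Z_in ≈ 15.1 − j33.6 Ω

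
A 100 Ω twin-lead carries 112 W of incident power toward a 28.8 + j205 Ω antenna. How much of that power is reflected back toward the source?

|Γ| = |(-71.2 + j205)/(128.8 + j205)| = 0.896
|Γ|² = 0.803
P_refl = |Γ|²·P_inc = 90 W, P_del = (1 − |Γ|²)·P_inc = 22 W

P_reflected ≈ 90 W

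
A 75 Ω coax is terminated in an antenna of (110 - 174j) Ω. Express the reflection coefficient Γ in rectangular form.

Γ ≈ 0.57 − j0.405

Γ = (Z_L − Z_0)/(Z_L + Z_0) = (35 − j174)/(185 − j174)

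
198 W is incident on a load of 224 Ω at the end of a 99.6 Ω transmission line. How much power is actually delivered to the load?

P_delivered ≈ 169 W

Γ = (224 − 99.6)/(224 + 99.6) = 0.384
|Γ|² = 0.148
P_refl = |Γ|²·P_inc = 29.3 W, P_del = (1 − |Γ|²)·P_inc = 169 W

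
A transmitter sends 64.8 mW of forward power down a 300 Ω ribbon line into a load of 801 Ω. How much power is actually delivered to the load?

P_delivered ≈ 51.4 mW

Γ = (801 − 300)/(801 + 300) = 0.455
|Γ|² = 0.207
P_refl = |Γ|²·P_inc = 13.4 mW, P_del = (1 − |Γ|²)·P_inc = 51.4 mW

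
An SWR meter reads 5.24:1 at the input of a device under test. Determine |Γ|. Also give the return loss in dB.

|Γ| = (S − 1)/(S + 1) = (5.24 − 1)/(5.24 + 1) = 4.24/6.24
RL = −20·log₁₀|Γ| = −20·log₁₀(0.679)

|Γ| ≈ 0.679; return loss ≈ 3.36 dB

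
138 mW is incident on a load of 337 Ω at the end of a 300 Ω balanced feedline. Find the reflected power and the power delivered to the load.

P_reflected ≈ 0.466 mW; P_delivered ≈ 138 mW

Γ = (337 − 300)/(337 + 300) = 0.0581
|Γ|² = 0.00337
P_refl = |Γ|²·P_inc = 0.466 mW, P_del = (1 − |Γ|²)·P_inc = 138 mW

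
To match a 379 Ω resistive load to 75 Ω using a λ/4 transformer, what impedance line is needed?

Z_qwt ≈ 169 Ω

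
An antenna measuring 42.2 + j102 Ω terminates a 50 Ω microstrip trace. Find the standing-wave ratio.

VSWR ≈ 6.81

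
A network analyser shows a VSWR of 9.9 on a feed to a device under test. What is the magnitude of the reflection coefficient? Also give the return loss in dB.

|Γ| = (S − 1)/(S + 1) = (9.9 − 1)/(9.9 + 1) = 8.9/10.9
RL = −20·log₁₀|Γ| = −20·log₁₀(0.817)

|Γ| ≈ 0.817; return loss ≈ 1.76 dB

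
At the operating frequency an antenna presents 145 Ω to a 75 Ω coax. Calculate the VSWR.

For a purely resistive load, VSWR = R_L/Z_0 or Z_0/R_L (whichever > 1) = 145/75

VSWR ≈ 1.93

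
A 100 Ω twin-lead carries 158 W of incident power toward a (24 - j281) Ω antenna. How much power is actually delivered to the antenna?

|Γ| = |(-76 − j281)/(124 − j281)| = 0.948
|Γ|² = 0.898
P_refl = |Γ|²·P_inc = 142 W, P_del = (1 − |Γ|²)·P_inc = 16.1 W

P_delivered ≈ 16.1 W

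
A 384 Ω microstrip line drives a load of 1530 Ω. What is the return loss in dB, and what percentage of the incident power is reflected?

RL ≈ 4.46 dB; 35.8% of incident power reflected

Γ = (1530 − 384)/(1530 + 384) = 0.599
RL = −20·log₁₀(0.599) = 4.46 dB
P_refl/P_inc = |Γ|² = 0.358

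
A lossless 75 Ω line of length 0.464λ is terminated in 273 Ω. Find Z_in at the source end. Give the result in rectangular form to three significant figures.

Z_in ≈ 169 + j124 Ω

βl = 2π × 0.464 = 167°
tan(βl) = tan(167°) = -0.23
Z_in = Z_0·(Z_L + jZ_0·tanβl)/(Z_0 + jZ_L·tanβl)
     = 75·(273 − j17.3)/(75 − j62.8)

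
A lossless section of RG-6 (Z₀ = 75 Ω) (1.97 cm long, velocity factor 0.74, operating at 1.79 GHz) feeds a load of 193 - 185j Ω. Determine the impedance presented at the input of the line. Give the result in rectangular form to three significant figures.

λ = v/f = 0.74·c / 1.79 GHz = 0.124 m
βl = 2π·l/λ = 2π × 0.159 = 57.2°
tan(βl) = tan(57.2°) = 1.55
Z_in = Z_0·(Z_L + jZ_0·tanβl)/(Z_0 + jZ_L·tanβl)
     = 75·(193 − j68.7)/(362 + j299)

Z_in ≈ 16.8 − j28.1 Ω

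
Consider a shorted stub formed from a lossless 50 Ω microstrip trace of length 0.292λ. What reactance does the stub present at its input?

X_in ≈ -185 Ω (capacitive)

βl = 2π × 0.292 = 105°
tan(βl) = -3.7
For a shorted stub, Z_in = jZ_0·tan(βl)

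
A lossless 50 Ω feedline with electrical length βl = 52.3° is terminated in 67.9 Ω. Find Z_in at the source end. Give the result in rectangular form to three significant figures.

Z_in ≈ 44.4 − j13.4 Ω

tan(βl) = tan(52.3°) = 1.29
Z_in = Z_0·(Z_L + jZ_0·tanβl)/(Z_0 + jZ_L·tanβl)
     = 50·(67.9 + j64.7)/(50 + j87.9)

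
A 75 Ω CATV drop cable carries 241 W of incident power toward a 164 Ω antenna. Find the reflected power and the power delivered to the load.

Γ = (164 − 75)/(164 + 75) = 0.372
|Γ|² = 0.139
P_refl = |Γ|²·P_inc = 33.4 W, P_del = (1 − |Γ|²)·P_inc = 208 W

P_reflected ≈ 33.4 W; P_delivered ≈ 208 W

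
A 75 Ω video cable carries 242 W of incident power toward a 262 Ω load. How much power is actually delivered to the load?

P_delivered ≈ 167 W

Γ = (262 − 75)/(262 + 75) = 0.555
|Γ|² = 0.308
P_refl = |Γ|²·P_inc = 74.5 W, P_del = (1 − |Γ|²)·P_inc = 167 W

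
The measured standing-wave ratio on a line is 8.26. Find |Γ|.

|Γ| ≈ 0.784

|Γ| = (S − 1)/(S + 1) = (8.26 − 1)/(8.26 + 1) = 7.26/9.26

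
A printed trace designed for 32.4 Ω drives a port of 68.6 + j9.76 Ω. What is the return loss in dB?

Γ = (36.2 + j9.76)/(101 + j9.76), |Γ| = 0.369
RL = −20·log₁₀|Γ| = −20·log₁₀(0.369)

RL ≈ 8.65 dB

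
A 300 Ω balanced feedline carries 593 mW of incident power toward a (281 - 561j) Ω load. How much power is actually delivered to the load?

P_delivered ≈ 307 mW

|Γ| = |(-19 − j561)/(581 − j561)| = 0.695
|Γ|² = 0.483
P_refl = |Γ|²·P_inc = 286 mW, P_del = (1 − |Γ|²)·P_inc = 307 mW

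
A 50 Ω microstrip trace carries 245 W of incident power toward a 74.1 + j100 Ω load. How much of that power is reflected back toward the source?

P_reflected ≈ 102 W

|Γ| = |(24.1 + j100)/(124.1 + j100)| = 0.645
|Γ|² = 0.417
P_refl = |Γ|²·P_inc = 102 W, P_del = (1 − |Γ|²)·P_inc = 143 W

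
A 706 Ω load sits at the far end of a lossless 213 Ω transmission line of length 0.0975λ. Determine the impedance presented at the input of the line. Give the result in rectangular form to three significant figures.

βl = 2π × 0.0975 = 35.1°
tan(βl) = tan(35.1°) = 0.703
Z_in = Z_0·(Z_L + jZ_0·tanβl)/(Z_0 + jZ_L·tanβl)
     = 213·(706 + j150)/(213 + j496)

Z_in ≈ 164 − j233 Ω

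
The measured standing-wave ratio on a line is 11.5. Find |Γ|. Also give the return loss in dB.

|Γ| ≈ 0.84; return loss ≈ 1.51 dB

|Γ| = (S − 1)/(S + 1) = (11.5 − 1)/(11.5 + 1) = 10.5/12.5
RL = −20·log₁₀|Γ| = −20·log₁₀(0.84)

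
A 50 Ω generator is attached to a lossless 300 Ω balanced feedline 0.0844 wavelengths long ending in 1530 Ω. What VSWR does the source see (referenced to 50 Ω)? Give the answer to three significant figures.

βl = 2π × 0.0844 = 30.4°
tan(βl) = 0.586
Z_in = Z_0·(Z_L + jZ_0·tanβl)/(Z_0 + jZ_L·tanβl) = 207 − j443 Ω
Γ_s = (Z_in − Z_s)/(Z_in + Z_s) = (157 − j443)/(257 − j443), |Γ_s| = 0.918
VSWR = (1 + |Γ_s|)/(1 − |Γ_s|)

VSWR ≈ 23.3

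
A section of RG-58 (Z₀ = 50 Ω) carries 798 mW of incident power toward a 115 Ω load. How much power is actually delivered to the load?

Γ = (115 − 50)/(115 + 50) = 0.394
|Γ|² = 0.155
P_refl = |Γ|²·P_inc = 124 mW, P_del = (1 − |Γ|²)·P_inc = 674 mW

P_delivered ≈ 674 mW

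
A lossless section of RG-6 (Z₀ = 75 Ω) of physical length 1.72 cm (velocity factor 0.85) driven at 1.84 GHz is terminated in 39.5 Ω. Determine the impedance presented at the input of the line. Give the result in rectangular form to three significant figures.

Z_in ≈ 61.5 + j42.2 Ω

λ = v/f = 0.85·c / 1.84 GHz = 0.139 m
βl = 2π·l/λ = 2π × 0.124 = 44.7°
tan(βl) = tan(44.7°) = 0.989
Z_in = Z_0·(Z_L + jZ_0·tanβl)/(Z_0 + jZ_L·tanβl)
     = 75·(39.5 + j74.2)/(75 + j39.1)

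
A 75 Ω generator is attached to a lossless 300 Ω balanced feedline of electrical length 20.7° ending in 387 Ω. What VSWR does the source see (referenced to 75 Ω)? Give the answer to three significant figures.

VSWR ≈ 4.91

tan(βl) = 0.378
Z_in = Z_0·(Z_L + jZ_0·tanβl)/(Z_0 + jZ_L·tanβl) = 357 − j60.8 Ω
Γ_s = (Z_in − Z_s)/(Z_in + Z_s) = (282 − j60.8)/(432 − j60.8), |Γ_s| = 0.662
VSWR = (1 + |Γ_s|)/(1 − |Γ_s|)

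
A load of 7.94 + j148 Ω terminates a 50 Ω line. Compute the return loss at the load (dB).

Γ = (-42.06 + j148)/(57.94 + j148), |Γ| = 0.968
RL = −20·log₁₀|Γ| = −20·log₁₀(0.968)

RL ≈ 0.282 dB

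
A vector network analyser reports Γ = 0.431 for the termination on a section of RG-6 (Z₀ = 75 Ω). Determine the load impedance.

Z_L = Z_0·(1 + Γ)/(1 − Γ) = 75·(1.43)/(0.569)

Z_L ≈ 189 Ω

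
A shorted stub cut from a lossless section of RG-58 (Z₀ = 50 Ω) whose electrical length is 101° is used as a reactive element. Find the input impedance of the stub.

Z_in ≈ −j257 Ω

tan(βl) = -5.14
For a shorted stub, Z_in = jZ_0·tan(βl)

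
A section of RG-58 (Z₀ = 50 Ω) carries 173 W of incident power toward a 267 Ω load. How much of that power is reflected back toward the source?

Γ = (267 − 50)/(267 + 50) = 0.685
|Γ|² = 0.469
P_refl = |Γ|²·P_inc = 81.1 W, P_del = (1 − |Γ|²)·P_inc = 91.9 W

P_reflected ≈ 81.1 W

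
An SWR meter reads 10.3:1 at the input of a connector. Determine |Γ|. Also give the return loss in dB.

|Γ| = (S − 1)/(S + 1) = (10.3 − 1)/(10.3 + 1) = 9.3/11.3
RL = −20·log₁₀|Γ| = −20·log₁₀(0.823)

|Γ| ≈ 0.823; return loss ≈ 1.69 dB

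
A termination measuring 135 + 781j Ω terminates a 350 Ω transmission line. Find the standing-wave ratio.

VSWR ≈ 15.8

Γ = (Z_L − Z_0)/(Z_L + Z_0) = (-215 + j781)/(485 + j781)
|Γ| = 810/919 = 0.881
VSWR = (1 + |Γ|)/(1 − |Γ|) = 1.88/0.119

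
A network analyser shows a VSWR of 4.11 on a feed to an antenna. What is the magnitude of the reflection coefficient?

|Γ| = (S − 1)/(S + 1) = (4.11 − 1)/(4.11 + 1) = 3.11/5.11

|Γ| ≈ 0.609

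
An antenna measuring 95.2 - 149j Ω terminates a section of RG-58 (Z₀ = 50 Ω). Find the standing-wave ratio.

Γ = (Z_L − Z_0)/(Z_L + Z_0) = (45.2 − j149)/(145.2 − j149)
|Γ| = 156/208 = 0.748
VSWR = (1 + |Γ|)/(1 − |Γ|) = 1.75/0.252

VSWR ≈ 6.95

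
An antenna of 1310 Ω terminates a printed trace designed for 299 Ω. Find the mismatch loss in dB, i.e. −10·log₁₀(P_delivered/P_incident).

mismatch loss ≈ 2.18 dB

Γ = (1310 − 299)/(1310 + 299) = 0.628
|Γ|² = 0.395, so P_del/P_inc = 1 − |Γ|² = 0.605
ML = −10·log₁₀(1 − |Γ|²)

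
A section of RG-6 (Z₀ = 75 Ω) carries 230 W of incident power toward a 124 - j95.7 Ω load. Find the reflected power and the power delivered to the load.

|Γ| = |(49 − j95.7)/(199 − j95.7)| = 0.487
|Γ|² = 0.237
P_refl = |Γ|²·P_inc = 54.5 W, P_del = (1 − |Γ|²)·P_inc = 175 W

P_reflected ≈ 54.5 W; P_delivered ≈ 175 W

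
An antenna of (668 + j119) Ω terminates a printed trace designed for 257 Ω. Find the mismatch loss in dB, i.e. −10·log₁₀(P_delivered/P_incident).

mismatch loss ≈ 1.03 dB

Γ = (411 + j119)/(925 + j119), |Γ| = 0.459
|Γ|² = 0.21, so P_del/P_inc = 1 − |Γ|² = 0.79
ML = −10·log₁₀(1 − |Γ|²)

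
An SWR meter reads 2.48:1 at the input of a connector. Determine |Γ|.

|Γ| ≈ 0.425

|Γ| = (S − 1)/(S + 1) = (2.48 − 1)/(2.48 + 1) = 1.48/3.48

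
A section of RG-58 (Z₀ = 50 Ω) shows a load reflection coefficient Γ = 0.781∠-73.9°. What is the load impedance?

Z_L = Z_0·(1 + Γ)/(1 − Γ) = 50·(1.22 − j0.75)/(0.783 + j0.75)

Z_L ≈ 16.6 − j63.8 Ω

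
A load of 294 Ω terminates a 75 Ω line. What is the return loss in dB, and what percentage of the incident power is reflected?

RL ≈ 4.53 dB; 35.2% of incident power reflected

Γ = (294 − 75)/(294 + 75) = 0.593
RL = −20·log₁₀(0.593) = 4.53 dB
P_refl/P_inc = |Γ|² = 0.352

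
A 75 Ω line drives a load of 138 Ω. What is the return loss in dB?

Γ = (138 − 75)/(138 + 75) = 0.296
RL = −20·log₁₀|Γ| = −20·log₁₀(0.296)

RL ≈ 10.6 dB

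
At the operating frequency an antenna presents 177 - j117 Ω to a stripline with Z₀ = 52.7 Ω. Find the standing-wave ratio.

Γ = (Z_L − Z_0)/(Z_L + Z_0) = (124.3 − j117)/(229.7 − j117)
|Γ| = 171/258 = 0.662
VSWR = (1 + |Γ|)/(1 − |Γ|) = 1.66/0.338

VSWR ≈ 4.92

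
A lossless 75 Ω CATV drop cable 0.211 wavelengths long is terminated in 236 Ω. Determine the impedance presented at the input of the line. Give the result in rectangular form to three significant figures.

Z_in ≈ 25.2 − j16.8 Ω

βl = 2π × 0.211 = 76°
tan(βl) = tan(76°) = 4
Z_in = Z_0·(Z_L + jZ_0·tanβl)/(Z_0 + jZ_L·tanβl)
     = 75·(236 + j300)/(75 + j944)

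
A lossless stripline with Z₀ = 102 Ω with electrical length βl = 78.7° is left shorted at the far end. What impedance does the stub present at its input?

tan(βl) = 5
For a shorted stub, Z_in = jZ_0·tan(βl)

Z_in ≈ +j510 Ω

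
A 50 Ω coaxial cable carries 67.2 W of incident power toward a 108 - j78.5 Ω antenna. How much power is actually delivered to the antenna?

|Γ| = |(58 − j78.5)/(158 − j78.5)| = 0.553
|Γ|² = 0.306
P_refl = |Γ|²·P_inc = 20.6 W, P_del = (1 − |Γ|²)·P_inc = 46.6 W

P_delivered ≈ 46.6 W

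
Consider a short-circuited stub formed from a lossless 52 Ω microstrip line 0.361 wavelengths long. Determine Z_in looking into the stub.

βl = 2π × 0.361 = 130°
tan(βl) = -1.19
For a short-circuited stub, Z_in = jZ_0·tan(βl)

Z_in ≈ −j62.1 Ω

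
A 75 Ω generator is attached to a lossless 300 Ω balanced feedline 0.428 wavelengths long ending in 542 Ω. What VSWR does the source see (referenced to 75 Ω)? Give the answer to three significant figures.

βl = 2π × 0.428 = 154°
tan(βl) = -0.486
Z_in = Z_0·(Z_L + jZ_0·tanβl)/(Z_0 + jZ_L·tanβl) = 378 + j186 Ω
Γ_s = (Z_in − Z_s)/(Z_in + Z_s) = (303 + j186)/(453 + j186), |Γ_s| = 0.726
VSWR = (1 + |Γ_s|)/(1 − |Γ_s|)

VSWR ≈ 6.31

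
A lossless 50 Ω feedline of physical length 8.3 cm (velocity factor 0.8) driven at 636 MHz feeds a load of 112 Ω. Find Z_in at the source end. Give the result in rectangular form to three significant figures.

λ = v/f = 0.8·c / 636 MHz = 0.377 m
βl = 2π·l/λ = 2π × 0.22 = 79.2°
tan(βl) = tan(79.2°) = 5.23
Z_in = Z_0·(Z_L + jZ_0·tanβl)/(Z_0 + jZ_L·tanβl)
     = 50·(112 + j262)/(50 + j586)

Z_in ≈ 23 − j7.59 Ω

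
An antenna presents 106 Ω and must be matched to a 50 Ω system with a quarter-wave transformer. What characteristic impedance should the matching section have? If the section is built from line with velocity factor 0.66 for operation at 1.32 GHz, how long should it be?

Z_qwt = √(Z_0·R_L) = √(50 × 106) = √5300
λ = 0.66·c/f = 0.15 m, so l = λ/4 = 0.0375 m

Z_qwt ≈ 72.8 Ω; length ≈ 3.75 cm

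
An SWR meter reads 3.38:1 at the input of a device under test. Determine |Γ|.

|Γ| ≈ 0.543

|Γ| = (S − 1)/(S + 1) = (3.38 − 1)/(3.38 + 1) = 2.38/4.38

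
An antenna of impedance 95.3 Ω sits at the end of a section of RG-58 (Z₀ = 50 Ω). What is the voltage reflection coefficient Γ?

Γ = 0.312

Γ = (Z_L − Z_0)/(Z_L + Z_0) = (95.3 − 50)/(95.3 + 50) = 45.3/145.3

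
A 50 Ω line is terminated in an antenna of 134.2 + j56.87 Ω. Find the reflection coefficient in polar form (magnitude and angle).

Γ ≈ 0.527 ∠ 16.9°

Γ = (Z_L − Z_0)/(Z_L + Z_0) = (84.2 + j56.87)/(184.2 + j56.87)
|Γ| = 102/193 = 0.527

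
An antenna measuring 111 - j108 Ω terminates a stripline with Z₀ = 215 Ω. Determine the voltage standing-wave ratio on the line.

VSWR ≈ 2.55

Γ = (Z_L − Z_0)/(Z_L + Z_0) = (-104 − j108)/(326 − j108)
|Γ| = 150/343 = 0.437
VSWR = (1 + |Γ|)/(1 − |Γ|) = 1.44/0.563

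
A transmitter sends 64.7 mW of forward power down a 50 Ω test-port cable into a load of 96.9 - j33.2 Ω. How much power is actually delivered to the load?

|Γ| = |(46.9 − j33.2)/(146.9 − j33.2)| = 0.382
|Γ|² = 0.146
P_refl = |Γ|²·P_inc = 9.42 mW, P_del = (1 − |Γ|²)·P_inc = 55.3 mW

P_delivered ≈ 55.3 mW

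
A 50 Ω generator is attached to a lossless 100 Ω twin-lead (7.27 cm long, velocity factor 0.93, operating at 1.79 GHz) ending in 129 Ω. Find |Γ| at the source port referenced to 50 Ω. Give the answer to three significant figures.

λ = v/f = 0.93·c / 1.79 GHz = 0.156 m
βl = 2π·l/λ = 2π × 0.466 = 168°
tan(βl) = -0.214
Z_in = Z_0·(Z_L + jZ_0·tanβl)/(Z_0 + jZ_L·tanβl) = 125 + j13.2 Ω
Γ_s = (Z_in − Z_s)/(Z_in + Z_s) = (75.4 + j13.2)/(175 + j13.2), |Γ_s| = 0.435

|Γ| ≈ 0.435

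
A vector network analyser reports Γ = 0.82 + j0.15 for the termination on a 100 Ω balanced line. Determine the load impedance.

Z_L = Z_0·(1 + Γ)/(1 − Γ) = 100·(1.82 + j0.15)/(0.18 − j0.15)

Z_L ≈ 556 + j546 Ω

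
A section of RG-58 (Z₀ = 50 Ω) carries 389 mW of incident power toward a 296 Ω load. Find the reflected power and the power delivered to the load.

Γ = (296 − 50)/(296 + 50) = 0.711
|Γ|² = 0.505
P_refl = |Γ|²·P_inc = 197 mW, P_del = (1 − |Γ|²)·P_inc = 192 mW

P_reflected ≈ 197 mW; P_delivered ≈ 192 mW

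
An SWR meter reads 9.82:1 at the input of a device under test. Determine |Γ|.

|Γ| ≈ 0.815

|Γ| = (S − 1)/(S + 1) = (9.82 − 1)/(9.82 + 1) = 8.82/10.8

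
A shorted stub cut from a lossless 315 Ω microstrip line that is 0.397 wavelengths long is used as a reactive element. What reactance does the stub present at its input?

βl = 2π × 0.397 = 143°
tan(βl) = -0.756
For a shorted stub, Z_in = jZ_0·tan(βl)

X_in ≈ -238 Ω (capacitive)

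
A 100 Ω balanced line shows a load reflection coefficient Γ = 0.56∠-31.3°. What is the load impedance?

Z_L = Z_0·(1 + Γ)/(1 − Γ) = 100·(1.48 − j0.291)/(0.522 + j0.291)

Z_L ≈ 192 − j163 Ω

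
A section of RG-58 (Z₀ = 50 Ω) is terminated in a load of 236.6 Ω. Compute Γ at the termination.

Γ = 0.651

Γ = (Z_L − Z_0)/(Z_L + Z_0) = (236.6 − 50)/(236.6 + 50) = 186.6/286.6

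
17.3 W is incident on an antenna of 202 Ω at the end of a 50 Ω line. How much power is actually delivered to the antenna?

P_delivered ≈ 11 W

Γ = (202 − 50)/(202 + 50) = 0.603
|Γ|² = 0.364
P_refl = |Γ|²·P_inc = 6.29 W, P_del = (1 − |Γ|²)·P_inc = 11 W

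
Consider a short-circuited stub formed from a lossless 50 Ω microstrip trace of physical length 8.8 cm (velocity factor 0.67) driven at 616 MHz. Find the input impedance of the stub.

Z_in ≈ −j402 Ω

λ = v/f = 0.67·c / 616 MHz = 0.326 m
βl = 2π·l/λ = 2π × 0.27 = 97.1°
tan(βl) = -8.04
For a short-circuited stub, Z_in = jZ_0·tan(βl)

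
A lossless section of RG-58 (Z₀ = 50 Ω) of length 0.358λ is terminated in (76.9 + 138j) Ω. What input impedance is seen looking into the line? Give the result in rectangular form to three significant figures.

βl = 2π × 0.358 = 129°
tan(βl) = tan(129°) = -1.24
Z_in = Z_0·(Z_L + jZ_0·tanβl)/(Z_0 + jZ_L·tanβl)
     = 50·(76.9 + j76)/(221 − j95.4)

Z_in ≈ 8.41 + j20.8 Ω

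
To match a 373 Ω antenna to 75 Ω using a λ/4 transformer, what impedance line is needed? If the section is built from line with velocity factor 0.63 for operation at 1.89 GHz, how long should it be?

Z_qwt ≈ 167 Ω; length ≈ 2.5 cm

Z_qwt = √(Z_0·R_L) = √(75 × 373) = √27980
λ = 0.63·c/f = 0.1 m, so l = λ/4 = 0.025 m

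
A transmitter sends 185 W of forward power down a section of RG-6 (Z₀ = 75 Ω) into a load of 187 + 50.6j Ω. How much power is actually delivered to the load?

|Γ| = |(112 + j50.6)/(262 + j50.6)| = 0.461
|Γ|² = 0.212
P_refl = |Γ|²·P_inc = 39.2 W, P_del = (1 − |Γ|²)·P_inc = 146 W

P_delivered ≈ 146 W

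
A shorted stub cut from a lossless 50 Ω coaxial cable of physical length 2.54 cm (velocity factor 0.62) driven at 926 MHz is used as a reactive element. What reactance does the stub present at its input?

X_in ≈ 50.9 Ω (inductive)

λ = v/f = 0.62·c / 926 MHz = 0.201 m
βl = 2π·l/λ = 2π × 0.126 = 45.5°
tan(βl) = 1.02
For a shorted stub, Z_in = jZ_0·tan(βl)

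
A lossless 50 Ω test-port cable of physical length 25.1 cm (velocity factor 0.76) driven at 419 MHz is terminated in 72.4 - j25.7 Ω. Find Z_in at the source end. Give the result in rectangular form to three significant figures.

Z_in ≈ 86.3 − j8.11 Ω

λ = v/f = 0.76·c / 419 MHz = 0.544 m
βl = 2π·l/λ = 2π × 0.461 = 166°
tan(βl) = tan(166°) = -0.248
Z_in = Z_0·(Z_L + jZ_0·tanβl)/(Z_0 + jZ_L·tanβl)
     = 50·(72.4 − j38.1)/(43.6 − j18)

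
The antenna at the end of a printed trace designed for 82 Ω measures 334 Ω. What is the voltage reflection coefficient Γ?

Γ = (Z_L − Z_0)/(Z_L + Z_0) = (334 − 82)/(334 + 82) = 252/416

Γ = 0.606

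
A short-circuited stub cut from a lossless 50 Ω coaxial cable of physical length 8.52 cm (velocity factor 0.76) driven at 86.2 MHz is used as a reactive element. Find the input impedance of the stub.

λ = v/f = 0.76·c / 86.2 MHz = 2.65 m
βl = 2π·l/λ = 2π × 0.0322 = 11.6°
tan(βl) = 0.205
For a short-circuited stub, Z_in = jZ_0·tan(βl)

Z_in ≈ +j10.3 Ω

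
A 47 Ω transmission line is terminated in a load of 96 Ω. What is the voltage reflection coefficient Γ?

Γ = 0.343

Γ = (Z_L − Z_0)/(Z_L + Z_0) = (96 − 47)/(96 + 47) = 49/143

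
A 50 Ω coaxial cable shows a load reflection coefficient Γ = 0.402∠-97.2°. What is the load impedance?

Z_L ≈ 33.2 − j31.6 Ω

Z_L = Z_0·(1 + Γ)/(1 − Γ) = 50·(0.95 − j0.399)/(1.05 + j0.399)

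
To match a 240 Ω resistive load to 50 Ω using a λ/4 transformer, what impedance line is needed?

Z_qwt = √(Z_0·R_L) = √(50 × 240) = √12000

Z_qwt ≈ 110 Ω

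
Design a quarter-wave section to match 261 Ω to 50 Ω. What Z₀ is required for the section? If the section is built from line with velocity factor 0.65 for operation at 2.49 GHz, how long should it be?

Z_qwt ≈ 114 Ω; length ≈ 1.96 cm

Z_qwt = √(Z_0·R_L) = √(50 × 261) = √13050
λ = 0.65·c/f = 0.0783 m, so l = λ/4 = 0.0196 m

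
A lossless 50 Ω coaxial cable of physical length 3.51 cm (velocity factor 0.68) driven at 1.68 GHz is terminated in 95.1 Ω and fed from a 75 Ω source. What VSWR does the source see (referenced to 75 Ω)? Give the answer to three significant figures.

VSWR ≈ 2.78

λ = v/f = 0.68·c / 1.68 GHz = 0.121 m
βl = 2π·l/λ = 2π × 0.289 = 104°
tan(βl) = -3.99
Z_in = Z_0·(Z_L + jZ_0·tanβl)/(Z_0 + jZ_L·tanβl) = 27.5 + j8.91 Ω
Γ_s = (Z_in − Z_s)/(Z_in + Z_s) = (-47.5 + j8.91)/(102 + j8.91), |Γ_s| = 0.47
VSWR = (1 + |Γ_s|)/(1 − |Γ_s|)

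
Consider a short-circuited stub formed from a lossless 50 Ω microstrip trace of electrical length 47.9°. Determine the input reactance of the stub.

tan(βl) = 1.11
For a short-circuited stub, Z_in = jZ_0·tan(βl)

X_in ≈ 55.3 Ω (inductive)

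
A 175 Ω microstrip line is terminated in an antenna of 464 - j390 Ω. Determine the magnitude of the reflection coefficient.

Γ = (Z_L − Z_0)/(Z_L + Z_0) = (289 − j390)/(639 − j390)
|Γ| = 485/749

|Γ| ≈ 0.648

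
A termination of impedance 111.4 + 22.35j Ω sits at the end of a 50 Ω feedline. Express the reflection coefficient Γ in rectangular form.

Γ ≈ 0.392 + j0.0842

Γ = (Z_L − Z_0)/(Z_L + Z_0) = (61.4 + j22.35)/(161.4 + j22.35)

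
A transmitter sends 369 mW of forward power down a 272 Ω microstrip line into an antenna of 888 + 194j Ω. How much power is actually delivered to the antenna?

|Γ| = |(616 + j194)/(1160 + j194)| = 0.549
|Γ|² = 0.302
P_refl = |Γ|²·P_inc = 111 mW, P_del = (1 − |Γ|²)·P_inc = 258 mW

P_delivered ≈ 258 mW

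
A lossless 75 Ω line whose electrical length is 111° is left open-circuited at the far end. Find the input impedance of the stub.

tan(βl) = -2.61
For an open-circuited stub, Z_in = −jZ_0·cot(βl) = −jZ_0/tan(βl)

Z_in ≈ +j28.8 Ω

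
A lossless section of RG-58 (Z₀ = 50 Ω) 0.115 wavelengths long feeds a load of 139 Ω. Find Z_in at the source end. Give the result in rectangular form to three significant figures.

βl = 2π × 0.115 = 41.4°
tan(βl) = tan(41.4°) = 0.882
Z_in = Z_0·(Z_L + jZ_0·tanβl)/(Z_0 + jZ_L·tanβl)
     = 50·(139 + j44.1)/(50 + j123)

Z_in ≈ 35.3 − j42.3 Ω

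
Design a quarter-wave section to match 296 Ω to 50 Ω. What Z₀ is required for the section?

Z_qwt ≈ 122 Ω

Z_qwt = √(Z_0·R_L) = √(50 × 296) = √14800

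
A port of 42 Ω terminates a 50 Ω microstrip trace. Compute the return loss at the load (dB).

RL ≈ 21.2 dB

Γ = (42 − 50)/(42 + 50) = -0.087
RL = −20·log₁₀|Γ| = −20·log₁₀(0.087)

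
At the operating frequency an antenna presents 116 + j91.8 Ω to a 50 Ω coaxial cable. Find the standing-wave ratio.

Γ = (Z_L − Z_0)/(Z_L + Z_0) = (66 + j91.8)/(166 + j91.8)
|Γ| = 113/190 = 0.596
VSWR = (1 + |Γ|)/(1 − |Γ|) = 1.6/0.404

VSWR ≈ 3.95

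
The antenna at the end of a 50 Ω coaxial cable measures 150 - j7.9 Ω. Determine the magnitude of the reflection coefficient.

|Γ| ≈ 0.501

Γ = (Z_L − Z_0)/(Z_L + Z_0) = (100 − j7.9)/(200 − j7.9)
|Γ| = 100/200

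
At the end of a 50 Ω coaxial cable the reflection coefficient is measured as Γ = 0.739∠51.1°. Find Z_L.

Z_L = Z_0·(1 + Γ)/(1 − Γ) = 50·(1.46 + j0.575)/(0.536 − j0.575)

Z_L ≈ 36.7 + j93.1 Ω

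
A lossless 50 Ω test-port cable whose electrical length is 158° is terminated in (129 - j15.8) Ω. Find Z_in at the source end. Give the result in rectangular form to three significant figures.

Z_in ≈ 81.2 + j55.8 Ω

tan(βl) = tan(158°) = -0.404
Z_in = Z_0·(Z_L + jZ_0·tanβl)/(Z_0 + jZ_L·tanβl)
     = 50·(129 − j36)/(43.6 − j52.1)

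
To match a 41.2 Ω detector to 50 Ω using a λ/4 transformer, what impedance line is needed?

Z_qwt ≈ 45.4 Ω

Z_qwt = √(Z_0·R_L) = √(50 × 41.2) = √2060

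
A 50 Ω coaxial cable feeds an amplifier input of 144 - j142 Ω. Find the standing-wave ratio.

VSWR ≈ 5.86

Γ = (Z_L − Z_0)/(Z_L + Z_0) = (94 − j142)/(194 − j142)
|Γ| = 170/240 = 0.708
VSWR = (1 + |Γ|)/(1 − |Γ|) = 1.71/0.292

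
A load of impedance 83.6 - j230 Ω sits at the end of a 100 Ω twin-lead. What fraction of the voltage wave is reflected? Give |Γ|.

|Γ| ≈ 0.784

Γ = (Z_L − Z_0)/(Z_L + Z_0) = (-16.4 − j230)/(183.6 − j230)
|Γ| = 231/294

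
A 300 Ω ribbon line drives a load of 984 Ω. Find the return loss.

Γ = (984 − 300)/(984 + 300) = 0.533
RL = −20·log₁₀|Γ| = −20·log₁₀(0.533)

RL ≈ 5.47 dB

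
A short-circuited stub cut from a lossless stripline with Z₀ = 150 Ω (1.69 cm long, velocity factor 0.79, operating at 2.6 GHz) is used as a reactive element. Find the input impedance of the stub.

λ = v/f = 0.79·c / 2.6 GHz = 0.0912 m
βl = 2π·l/λ = 2π × 0.185 = 66.7°
tan(βl) = 2.33
For a short-circuited stub, Z_in = jZ_0·tan(βl)

Z_in ≈ +j349 Ω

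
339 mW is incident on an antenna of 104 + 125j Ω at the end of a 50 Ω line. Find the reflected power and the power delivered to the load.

P_reflected ≈ 160 mW; P_delivered ≈ 179 mW

|Γ| = |(54 + j125)/(154 + j125)| = 0.687
|Γ|² = 0.471
P_refl = |Γ|²·P_inc = 160 mW, P_del = (1 − |Γ|²)·P_inc = 179 mW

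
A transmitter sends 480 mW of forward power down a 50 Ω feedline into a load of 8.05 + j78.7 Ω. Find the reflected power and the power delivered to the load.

|Γ| = |(-41.95 + j78.7)/(58.05 + j78.7)| = 0.912
|Γ|² = 0.832
P_refl = |Γ|²·P_inc = 399 mW, P_del = (1 − |Γ|²)·P_inc = 80.8 mW

P_reflected ≈ 399 mW; P_delivered ≈ 80.8 mW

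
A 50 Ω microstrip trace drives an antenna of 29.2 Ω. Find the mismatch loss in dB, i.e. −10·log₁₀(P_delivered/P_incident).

Γ = (29.2 − 50)/(29.2 + 50) = -0.263
|Γ|² = 0.069, so P_del/P_inc = 1 − |Γ|² = 0.931
ML = −10·log₁₀(1 − |Γ|²)

mismatch loss ≈ 0.31 dB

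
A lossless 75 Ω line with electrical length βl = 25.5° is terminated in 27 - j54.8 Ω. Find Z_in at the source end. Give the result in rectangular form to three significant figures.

Z_in ≈ 17.9 − j16.4 Ω

tan(βl) = tan(25.5°) = 0.477
Z_in = Z_0·(Z_L + jZ_0·tanβl)/(Z_0 + jZ_L·tanβl)
     = 75·(27 − j19)/(101 + j12.9)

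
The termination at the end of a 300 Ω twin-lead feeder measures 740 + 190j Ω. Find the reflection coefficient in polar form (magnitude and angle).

Γ ≈ 0.453 ∠ 13°

Γ = (Z_L − Z_0)/(Z_L + Z_0) = (440 + j190)/(1040 + j190)
|Γ| = 479/1060 = 0.453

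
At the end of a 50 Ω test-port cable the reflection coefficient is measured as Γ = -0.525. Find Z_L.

Z_L ≈ 15.6 Ω

Z_L = Z_0·(1 + Γ)/(1 − Γ) = 50·(0.475)/(1.52)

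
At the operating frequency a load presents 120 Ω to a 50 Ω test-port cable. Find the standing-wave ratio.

VSWR ≈ 2.4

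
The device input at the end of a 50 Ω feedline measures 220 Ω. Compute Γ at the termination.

Γ = 0.63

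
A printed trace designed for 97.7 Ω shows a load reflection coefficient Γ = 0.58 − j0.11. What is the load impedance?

Z_L ≈ 338 − j114 Ω

Z_L = Z_0·(1 + Γ)/(1 − Γ) = 97.7·(1.58 − j0.11)/(0.42 + j0.11)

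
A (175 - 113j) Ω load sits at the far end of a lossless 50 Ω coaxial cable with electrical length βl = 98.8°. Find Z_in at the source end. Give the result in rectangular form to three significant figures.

Z_in ≈ 10.7 + j14.2 Ω

tan(βl) = tan(98.8°) = -6.46
Z_in = Z_0·(Z_L + jZ_0·tanβl)/(Z_0 + jZ_L·tanβl)
     = 50·(175 − j436)/(-680 − j1130)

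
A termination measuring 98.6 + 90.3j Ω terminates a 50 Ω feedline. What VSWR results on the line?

VSWR ≈ 3.88

Γ = (Z_L − Z_0)/(Z_L + Z_0) = (48.6 + j90.3)/(148.6 + j90.3)
|Γ| = 103/174 = 0.59
VSWR = (1 + |Γ|)/(1 − |Γ|) = 1.59/0.41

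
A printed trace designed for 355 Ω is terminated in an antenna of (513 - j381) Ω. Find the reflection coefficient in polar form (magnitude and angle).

Γ ≈ 0.435 ∠ -43.8°

Γ = (Z_L − Z_0)/(Z_L + Z_0) = (158 − j381)/(868 − j381)
|Γ| = 412/948 = 0.435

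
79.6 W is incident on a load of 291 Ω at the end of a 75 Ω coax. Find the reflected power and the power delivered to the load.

Γ = (291 − 75)/(291 + 75) = 0.59
|Γ|² = 0.348
P_refl = |Γ|²·P_inc = 27.7 W, P_del = (1 − |Γ|²)·P_inc = 51.9 W

P_reflected ≈ 27.7 W; P_delivered ≈ 51.9 W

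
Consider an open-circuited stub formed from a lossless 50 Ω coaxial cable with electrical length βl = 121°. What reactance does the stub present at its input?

X_in ≈ 30 Ω (inductive)

tan(βl) = -1.66
For an open-circuited stub, Z_in = −jZ_0·cot(βl) = −jZ_0/tan(βl)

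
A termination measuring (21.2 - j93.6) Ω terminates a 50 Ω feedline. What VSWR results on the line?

Γ = (Z_L − Z_0)/(Z_L + Z_0) = (-28.8 − j93.6)/(71.2 − j93.6)
|Γ| = 97.9/118 = 0.833
VSWR = (1 + |Γ|)/(1 − |Γ|) = 1.83/0.167

VSWR ≈ 11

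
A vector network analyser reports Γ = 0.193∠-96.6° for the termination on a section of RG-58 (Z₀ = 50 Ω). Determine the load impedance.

Z_L ≈ 44.5 − j17.7 Ω

Z_L = Z_0·(1 + Γ)/(1 − Γ) = 50·(0.978 − j0.192)/(1.02 + j0.192)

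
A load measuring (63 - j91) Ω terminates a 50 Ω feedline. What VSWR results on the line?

VSWR ≈ 4.46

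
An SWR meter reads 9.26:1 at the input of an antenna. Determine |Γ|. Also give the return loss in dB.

|Γ| ≈ 0.805; return loss ≈ 1.88 dB

|Γ| = (S − 1)/(S + 1) = (9.26 − 1)/(9.26 + 1) = 8.26/10.3
RL = −20·log₁₀|Γ| = −20·log₁₀(0.805)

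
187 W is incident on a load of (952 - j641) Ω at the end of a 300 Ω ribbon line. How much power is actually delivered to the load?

|Γ| = |(652 − j641)/(1252 − j641)| = 0.65
|Γ|² = 0.423
P_refl = |Γ|²·P_inc = 79 W, P_del = (1 − |Γ|²)·P_inc = 108 W

P_delivered ≈ 108 W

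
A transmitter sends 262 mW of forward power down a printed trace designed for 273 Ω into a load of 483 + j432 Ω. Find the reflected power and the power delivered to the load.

P_reflected ≈ 79.7 mW; P_delivered ≈ 182 mW

|Γ| = |(210 + j432)/(756 + j432)| = 0.552
|Γ|² = 0.304
P_refl = |Γ|²·P_inc = 79.7 mW, P_del = (1 − |Γ|²)·P_inc = 182 mW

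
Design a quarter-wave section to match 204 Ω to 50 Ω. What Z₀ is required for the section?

Z_qwt = √(Z_0·R_L) = √(50 × 204) = √10200

Z_qwt ≈ 101 Ω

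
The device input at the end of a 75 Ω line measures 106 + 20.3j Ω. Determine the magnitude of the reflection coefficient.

Γ = (Z_L − Z_0)/(Z_L + Z_0) = (31 + j20.3)/(181 + j20.3)
|Γ| = 37.1/182

|Γ| ≈ 0.203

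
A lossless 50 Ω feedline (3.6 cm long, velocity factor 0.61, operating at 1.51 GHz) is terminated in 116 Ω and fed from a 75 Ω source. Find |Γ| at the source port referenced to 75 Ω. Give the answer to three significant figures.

λ = v/f = 0.61·c / 1.51 GHz = 0.121 m
βl = 2π·l/λ = 2π × 0.297 = 107°
tan(βl) = -3.28
Z_in = Z_0·(Z_L + jZ_0·tanβl)/(Z_0 + jZ_L·tanβl) = 23.2 + j12.2 Ω
Γ_s = (Z_in − Z_s)/(Z_in + Z_s) = (-51.8 + j12.2)/(98.2 + j12.2), |Γ_s| = 0.539

|Γ| ≈ 0.539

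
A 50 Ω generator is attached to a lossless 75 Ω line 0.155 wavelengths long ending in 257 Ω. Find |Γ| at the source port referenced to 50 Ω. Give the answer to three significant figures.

βl = 2π × 0.155 = 55.8°
tan(βl) = 1.47
Z_in = Z_0·(Z_L + jZ_0·tanβl)/(Z_0 + jZ_L·tanβl) = 30.8 − j44.9 Ω
Γ_s = (Z_in − Z_s)/(Z_in + Z_s) = (-19.2 − j44.9)/(80.8 − j44.9), |Γ_s| = 0.528

|Γ| ≈ 0.528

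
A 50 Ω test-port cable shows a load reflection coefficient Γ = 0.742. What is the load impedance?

Z_L = Z_0·(1 + Γ)/(1 − Γ) = 50·(1.74)/(0.258)

Z_L ≈ 338 Ω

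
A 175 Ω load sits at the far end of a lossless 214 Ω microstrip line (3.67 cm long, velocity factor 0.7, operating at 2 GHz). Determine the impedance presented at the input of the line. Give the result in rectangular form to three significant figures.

Z_in ≈ 224 − j43 Ω

λ = v/f = 0.7·c / 2 GHz = 0.105 m
βl = 2π·l/λ = 2π × 0.35 = 126°
tan(βl) = tan(126°) = -1.39
Z_in = Z_0·(Z_L + jZ_0·tanβl)/(Z_0 + jZ_L·tanβl)
     = 214·(175 − j296)/(214 − j242)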